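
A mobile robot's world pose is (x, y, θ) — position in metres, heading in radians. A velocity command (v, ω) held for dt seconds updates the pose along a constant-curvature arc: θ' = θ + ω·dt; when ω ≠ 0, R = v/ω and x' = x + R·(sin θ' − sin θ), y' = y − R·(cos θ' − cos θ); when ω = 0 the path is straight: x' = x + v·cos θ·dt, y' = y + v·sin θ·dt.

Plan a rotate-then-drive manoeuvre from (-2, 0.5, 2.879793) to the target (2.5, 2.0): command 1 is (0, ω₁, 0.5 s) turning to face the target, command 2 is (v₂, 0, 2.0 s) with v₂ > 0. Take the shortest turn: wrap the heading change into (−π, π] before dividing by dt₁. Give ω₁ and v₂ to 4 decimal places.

ω₁ = -5.1161, v₂ = 2.3717

heading to target = atan2(2−0.5, 2.5−-2) = 0.3218
Δθ = wrap(0.3218 − 2.8798) = -2.5580; ω₁ = Δθ/dt₁ = -5.1161
distance = √((2.5−-2)² + (2−0.5)²) = 4.7434; v₂ = distance/dt₂ = 2.3717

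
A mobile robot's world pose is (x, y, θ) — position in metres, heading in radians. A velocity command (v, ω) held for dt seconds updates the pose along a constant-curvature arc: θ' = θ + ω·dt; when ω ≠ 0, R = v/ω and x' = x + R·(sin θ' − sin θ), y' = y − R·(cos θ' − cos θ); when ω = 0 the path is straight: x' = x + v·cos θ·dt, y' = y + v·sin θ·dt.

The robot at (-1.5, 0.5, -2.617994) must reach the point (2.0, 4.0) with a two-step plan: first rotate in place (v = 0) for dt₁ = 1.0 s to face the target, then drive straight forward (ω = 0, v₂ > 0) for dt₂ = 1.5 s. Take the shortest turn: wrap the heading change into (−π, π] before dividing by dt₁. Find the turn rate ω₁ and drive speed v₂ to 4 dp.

heading to target = atan2(4−0.5, 2−-1.5) = 0.7854
Δθ = wrap(0.7854 − -2.6180) = -2.8798; ω₁ = Δθ/dt₁ = -2.8798
distance = √((2−-1.5)² + (4−0.5)²) = 4.9497; v₂ = distance/dt₂ = 3.2998

ω₁ = -2.8798, v₂ = 3.2998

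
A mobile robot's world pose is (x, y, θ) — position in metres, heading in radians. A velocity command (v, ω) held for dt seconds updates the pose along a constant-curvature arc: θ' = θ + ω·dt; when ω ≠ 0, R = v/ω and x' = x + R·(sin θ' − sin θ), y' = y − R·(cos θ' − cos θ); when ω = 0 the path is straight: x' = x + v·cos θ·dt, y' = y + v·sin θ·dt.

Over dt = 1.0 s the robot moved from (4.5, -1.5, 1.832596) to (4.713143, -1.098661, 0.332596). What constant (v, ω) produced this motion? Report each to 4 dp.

Δθ = 0.332596 − 1.832596 = -1.500000
ω = Δθ/dt = -1.500000/1.0 = -1.5000
R = −Δy/(cos θ' − cos θ) = -0.3333
v = R·ω = -0.3333·-1.5000 = 0.5000

v = 0.5000, ω = -1.5000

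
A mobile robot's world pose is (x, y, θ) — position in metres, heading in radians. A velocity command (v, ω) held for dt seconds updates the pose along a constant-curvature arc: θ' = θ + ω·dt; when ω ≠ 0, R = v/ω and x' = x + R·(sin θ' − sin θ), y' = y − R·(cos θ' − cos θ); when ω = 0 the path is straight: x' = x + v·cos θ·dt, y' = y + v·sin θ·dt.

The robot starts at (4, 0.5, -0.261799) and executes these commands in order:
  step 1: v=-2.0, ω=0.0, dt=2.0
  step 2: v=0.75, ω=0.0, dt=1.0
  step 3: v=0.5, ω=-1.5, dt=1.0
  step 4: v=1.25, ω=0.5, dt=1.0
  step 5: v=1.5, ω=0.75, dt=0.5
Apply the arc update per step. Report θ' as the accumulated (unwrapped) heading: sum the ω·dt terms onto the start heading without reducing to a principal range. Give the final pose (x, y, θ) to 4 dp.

(1.5298, -0.9345, -0.8868)

step 1: θ'=-0.2618 (straight) → pose (0.1363, 1.5353, -0.2618)
step 2: θ'=-0.2618 (straight) → pose (0.8607, 1.3412, -0.2618)
step 3: θ'=-1.7618 (R=-0.3333) → pose (1.1017, 0.9559, -1.7618)
step 4: θ'=-1.2618 (R=2.5000) → pose (1.1747, -0.2790, -1.2618)
step 5: θ'=-0.8868 (R=2.0000) → pose (1.5298, -0.9345, -0.8868)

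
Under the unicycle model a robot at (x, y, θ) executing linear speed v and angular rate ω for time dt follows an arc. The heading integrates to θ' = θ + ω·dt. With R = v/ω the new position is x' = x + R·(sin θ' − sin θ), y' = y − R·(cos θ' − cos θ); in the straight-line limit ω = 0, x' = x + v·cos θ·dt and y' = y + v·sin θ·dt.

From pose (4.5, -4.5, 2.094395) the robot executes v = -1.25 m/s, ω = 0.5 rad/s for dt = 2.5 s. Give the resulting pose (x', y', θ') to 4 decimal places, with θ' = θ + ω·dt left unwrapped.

(7.1686, -5.6988, 3.3444)

θ' = 2.0944 + 0.5·2.5 = 3.3444
R = v/ω = -1.25/0.5 = -2.5000
x' = 4.5 + -2.5000·(sin 3.3444 − sin 2.0944) = 7.1686
y' = -4.5 − -2.5000·(cos 3.3444 − cos 2.0944) = -5.6988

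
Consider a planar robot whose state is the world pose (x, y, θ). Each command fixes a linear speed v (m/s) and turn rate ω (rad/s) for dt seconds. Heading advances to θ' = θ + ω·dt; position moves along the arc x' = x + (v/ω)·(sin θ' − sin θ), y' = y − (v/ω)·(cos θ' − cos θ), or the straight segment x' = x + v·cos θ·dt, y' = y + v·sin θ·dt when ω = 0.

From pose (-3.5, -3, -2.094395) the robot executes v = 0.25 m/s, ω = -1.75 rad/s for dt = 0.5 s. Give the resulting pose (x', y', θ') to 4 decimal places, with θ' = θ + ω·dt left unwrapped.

(-3.5992, -3.0693, -2.9694)

θ' = -2.0944 + -1.75·0.5 = -2.9694
R = v/ω = 0.25/-1.75 = -0.1429
x' = -3.5 + -0.1429·(sin -2.9694 − sin -2.0944) = -3.5992
y' = -3 − -0.1429·(cos -2.9694 − cos -2.0944) = -3.0693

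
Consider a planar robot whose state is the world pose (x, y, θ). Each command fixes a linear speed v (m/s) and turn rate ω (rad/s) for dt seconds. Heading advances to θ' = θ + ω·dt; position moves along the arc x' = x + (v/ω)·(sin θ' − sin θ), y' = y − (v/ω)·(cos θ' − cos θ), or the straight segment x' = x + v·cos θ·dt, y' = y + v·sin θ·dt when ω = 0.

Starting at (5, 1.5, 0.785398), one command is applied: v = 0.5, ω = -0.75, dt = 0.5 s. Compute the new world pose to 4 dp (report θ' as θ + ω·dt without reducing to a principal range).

(5.2054, 1.6399, 0.4104)

θ' = 0.7854 + -0.75·0.5 = 0.4104
R = v/ω = 0.5/-0.75 = -0.6667
x' = 5 + -0.6667·(sin 0.4104 − sin 0.7854) = 5.2054
y' = 1.5 − -0.6667·(cos 0.4104 − cos 0.7854) = 1.6399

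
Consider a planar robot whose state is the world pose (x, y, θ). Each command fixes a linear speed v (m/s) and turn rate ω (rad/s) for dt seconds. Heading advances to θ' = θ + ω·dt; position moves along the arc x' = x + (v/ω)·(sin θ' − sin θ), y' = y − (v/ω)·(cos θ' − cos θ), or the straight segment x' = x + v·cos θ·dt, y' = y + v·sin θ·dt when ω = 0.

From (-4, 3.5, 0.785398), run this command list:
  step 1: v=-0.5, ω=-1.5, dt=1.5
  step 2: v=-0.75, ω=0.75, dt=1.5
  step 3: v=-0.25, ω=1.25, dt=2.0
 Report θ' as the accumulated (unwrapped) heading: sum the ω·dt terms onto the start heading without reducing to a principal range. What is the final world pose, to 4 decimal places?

(-5.4613, 4.2375, 2.1604)

step 1: θ'=-1.4646 (R=0.3333) → pose (-4.5672, 3.7004, -1.4646)
step 2: θ'=-0.3396 (R=-1.0000) → pose (-5.2284, 4.5373, -0.3396)
step 3: θ'=2.1604 (R=-0.2000) → pose (-5.4613, 4.2375, 2.1604)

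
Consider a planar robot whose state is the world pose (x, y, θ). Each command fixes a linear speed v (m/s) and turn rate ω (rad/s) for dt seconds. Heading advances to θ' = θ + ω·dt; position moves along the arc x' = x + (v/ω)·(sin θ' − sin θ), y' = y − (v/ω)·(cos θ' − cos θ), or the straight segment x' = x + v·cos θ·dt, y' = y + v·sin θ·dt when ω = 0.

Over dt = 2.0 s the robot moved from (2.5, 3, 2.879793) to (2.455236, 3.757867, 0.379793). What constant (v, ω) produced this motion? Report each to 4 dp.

Δθ = 0.379793 − 2.879793 = -2.500000
ω = Δθ/dt = -2.500000/2.0 = -1.2500
R = −Δy/(cos θ' − cos θ) = -0.4000
v = R·ω = -0.4000·-1.2500 = 0.5000

v = 0.5000, ω = -1.2500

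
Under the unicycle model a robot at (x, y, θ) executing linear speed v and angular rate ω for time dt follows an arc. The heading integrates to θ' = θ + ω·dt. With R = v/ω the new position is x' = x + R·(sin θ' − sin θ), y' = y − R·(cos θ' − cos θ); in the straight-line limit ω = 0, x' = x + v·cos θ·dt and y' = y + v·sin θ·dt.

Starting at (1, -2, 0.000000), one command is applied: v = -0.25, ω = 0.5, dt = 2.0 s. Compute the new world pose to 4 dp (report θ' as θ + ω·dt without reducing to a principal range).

θ' = 0.0000 + 0.5·2.0 = 1.0000
R = v/ω = -0.25/0.5 = -0.5000
x' = 1 + -0.5000·(sin 1.0000 − sin 0.0000) = 0.5793
y' = -2 − -0.5000·(cos 1.0000 − cos 0.0000) = -2.2298

(0.5793, -2.2298, 1.0000)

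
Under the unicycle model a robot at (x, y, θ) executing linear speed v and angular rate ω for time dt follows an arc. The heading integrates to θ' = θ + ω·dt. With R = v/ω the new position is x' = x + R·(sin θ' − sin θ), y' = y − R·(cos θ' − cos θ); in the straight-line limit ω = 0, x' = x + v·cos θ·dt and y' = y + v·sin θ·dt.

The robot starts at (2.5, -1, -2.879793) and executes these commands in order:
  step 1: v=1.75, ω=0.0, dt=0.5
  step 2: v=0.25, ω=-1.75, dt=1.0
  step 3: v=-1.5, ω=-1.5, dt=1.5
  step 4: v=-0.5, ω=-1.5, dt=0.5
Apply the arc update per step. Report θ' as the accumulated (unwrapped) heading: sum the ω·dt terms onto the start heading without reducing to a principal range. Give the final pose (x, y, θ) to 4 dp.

(-0.2207, -1.8084, -7.6298)

step 1: θ'=-2.8798 (straight) → pose (1.6548, -1.2265, -2.8798)
step 2: θ'=-4.6298 (R=-0.1429) → pose (1.4755, -1.1003, -4.6298)
step 3: θ'=-6.8798 (R=1.0000) → pose (-0.0830, -2.0100, -6.8798)
step 4: θ'=-7.6298 (R=0.3333) → pose (-0.2207, -1.8084, -7.6298)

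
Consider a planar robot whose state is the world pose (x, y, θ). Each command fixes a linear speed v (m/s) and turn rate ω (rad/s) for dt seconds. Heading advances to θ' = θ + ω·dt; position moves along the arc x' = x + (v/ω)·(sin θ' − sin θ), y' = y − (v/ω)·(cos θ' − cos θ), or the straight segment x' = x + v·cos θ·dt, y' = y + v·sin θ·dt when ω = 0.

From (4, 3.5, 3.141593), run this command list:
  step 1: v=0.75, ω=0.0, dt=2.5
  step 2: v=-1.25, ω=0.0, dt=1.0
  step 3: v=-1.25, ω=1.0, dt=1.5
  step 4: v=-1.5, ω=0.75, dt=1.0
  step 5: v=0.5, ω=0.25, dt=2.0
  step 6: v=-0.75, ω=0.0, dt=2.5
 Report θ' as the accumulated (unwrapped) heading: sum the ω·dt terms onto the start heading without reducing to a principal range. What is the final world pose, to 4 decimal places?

step 1: θ'=3.1416 (straight) → pose (2.1250, 3.5000, 3.1416)
step 2: θ'=3.1416 (straight) → pose (3.3750, 3.5000, 3.1416)
step 3: θ'=4.6416 (R=-1.2500) → pose (4.6219, 4.6616, 4.6416)
step 4: θ'=5.3916 (R=-2.0000) → pose (4.1830, 6.0594, 5.3916)
step 5: θ'=5.8916 (R=2.0000) → pose (4.9758, 5.4671, 5.8916)
step 6: θ'=5.8916 (straight) → pose (3.2428, 6.1828, 5.8916)

(3.2428, 6.1828, 5.8916)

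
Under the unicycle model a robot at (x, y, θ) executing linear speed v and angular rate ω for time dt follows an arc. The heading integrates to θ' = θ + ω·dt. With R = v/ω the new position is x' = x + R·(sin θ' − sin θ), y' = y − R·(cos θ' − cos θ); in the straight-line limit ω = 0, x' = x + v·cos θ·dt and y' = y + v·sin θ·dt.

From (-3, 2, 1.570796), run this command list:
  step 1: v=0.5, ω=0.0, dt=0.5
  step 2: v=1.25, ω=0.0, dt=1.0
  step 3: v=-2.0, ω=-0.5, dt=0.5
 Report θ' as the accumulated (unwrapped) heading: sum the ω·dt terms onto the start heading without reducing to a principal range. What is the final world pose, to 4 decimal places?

(-3.1244, 2.5104, 1.3208)

step 1: θ'=1.5708 (straight) → pose (-3.0000, 2.2500, 1.5708)
step 2: θ'=1.5708 (straight) → pose (-3.0000, 3.5000, 1.5708)
step 3: θ'=1.3208 (R=4.0000) → pose (-3.1244, 2.5104, 1.3208)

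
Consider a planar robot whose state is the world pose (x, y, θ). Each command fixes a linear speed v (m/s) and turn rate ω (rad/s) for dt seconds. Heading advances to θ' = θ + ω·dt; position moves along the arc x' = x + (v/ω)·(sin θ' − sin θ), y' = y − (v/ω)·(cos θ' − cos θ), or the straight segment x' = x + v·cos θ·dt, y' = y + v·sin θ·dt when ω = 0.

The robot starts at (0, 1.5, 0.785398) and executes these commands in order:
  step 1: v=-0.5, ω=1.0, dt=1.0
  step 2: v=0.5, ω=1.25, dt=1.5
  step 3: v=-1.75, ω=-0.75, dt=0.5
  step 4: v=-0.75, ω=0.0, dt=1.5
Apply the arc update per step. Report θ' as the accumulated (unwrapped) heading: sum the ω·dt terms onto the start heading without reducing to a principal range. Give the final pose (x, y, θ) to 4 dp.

(1.2118, 1.7463, 3.2854)

step 1: θ'=1.7854 (R=-0.5000) → pose (-0.1350, 1.0400, 1.7854)
step 2: θ'=3.6604 (R=0.4000) → pose (-0.7241, 1.3021, 3.6604)
step 3: θ'=3.2854 (R=2.3333) → pose (0.0984, 1.5851, 3.2854)
step 4: θ'=3.2854 (straight) → pose (1.2118, 1.7463, 3.2854)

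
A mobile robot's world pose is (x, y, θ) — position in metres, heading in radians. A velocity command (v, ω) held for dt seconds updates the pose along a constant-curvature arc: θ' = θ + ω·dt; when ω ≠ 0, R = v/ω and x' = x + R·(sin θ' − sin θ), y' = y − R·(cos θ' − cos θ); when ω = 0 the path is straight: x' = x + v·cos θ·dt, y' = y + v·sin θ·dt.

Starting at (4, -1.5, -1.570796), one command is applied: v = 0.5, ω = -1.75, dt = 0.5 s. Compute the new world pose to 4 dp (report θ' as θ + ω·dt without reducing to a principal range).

(3.8974, -1.7193, -2.4458)

θ' = -1.5708 + -1.75·0.5 = -2.4458
R = v/ω = 0.5/-1.75 = -0.2857
x' = 4 + -0.2857·(sin -2.4458 − sin -1.5708) = 3.8974
y' = -1.5 − -0.2857·(cos -2.4458 − cos -1.5708) = -1.7193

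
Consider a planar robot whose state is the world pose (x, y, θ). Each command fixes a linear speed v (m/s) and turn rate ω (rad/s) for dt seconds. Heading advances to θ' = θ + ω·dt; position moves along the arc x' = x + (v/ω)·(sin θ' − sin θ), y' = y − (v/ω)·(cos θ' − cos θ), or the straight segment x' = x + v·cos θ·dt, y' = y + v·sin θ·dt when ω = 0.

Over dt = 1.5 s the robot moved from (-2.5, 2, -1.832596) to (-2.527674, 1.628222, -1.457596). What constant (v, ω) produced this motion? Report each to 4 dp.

v = 0.2500, ω = 0.2500

Δθ = -1.457596 − -1.832596 = 0.375000
ω = Δθ/dt = 0.375000/1.5 = 0.2500
R = −Δy/(cos θ' − cos θ) = 1.0000
v = R·ω = 1.0000·0.2500 = 0.2500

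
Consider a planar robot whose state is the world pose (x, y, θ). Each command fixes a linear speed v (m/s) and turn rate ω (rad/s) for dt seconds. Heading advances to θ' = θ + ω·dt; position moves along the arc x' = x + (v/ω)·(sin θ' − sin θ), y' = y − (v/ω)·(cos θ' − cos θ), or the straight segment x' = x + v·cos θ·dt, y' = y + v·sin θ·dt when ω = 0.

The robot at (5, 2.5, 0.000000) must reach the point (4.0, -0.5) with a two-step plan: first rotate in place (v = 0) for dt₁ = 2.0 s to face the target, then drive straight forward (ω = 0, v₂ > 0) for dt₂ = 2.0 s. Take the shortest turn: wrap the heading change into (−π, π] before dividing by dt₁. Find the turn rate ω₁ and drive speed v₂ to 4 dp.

ω₁ = -0.9463, v₂ = 1.5811

heading to target = atan2(-0.5−2.5, 4−5) = -1.8925
Δθ = wrap(-1.8925 − 0.0000) = -1.8925; ω₁ = Δθ/dt₁ = -0.9463
distance = √((4−5)² + (-0.5−2.5)²) = 3.1623; v₂ = distance/dt₂ = 1.5811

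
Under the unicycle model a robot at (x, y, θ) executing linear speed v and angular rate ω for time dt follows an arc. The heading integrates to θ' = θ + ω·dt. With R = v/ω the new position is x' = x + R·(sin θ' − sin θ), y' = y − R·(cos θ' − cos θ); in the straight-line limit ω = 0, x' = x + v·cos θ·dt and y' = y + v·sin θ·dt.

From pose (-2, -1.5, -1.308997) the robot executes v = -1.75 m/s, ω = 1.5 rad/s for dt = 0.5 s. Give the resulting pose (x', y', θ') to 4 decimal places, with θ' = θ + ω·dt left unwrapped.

θ' = -1.3090 + 1.5·0.5 = -0.5590
R = v/ω = -1.75/1.5 = -1.1667
x' = -2 + -1.1667·(sin -0.5590 − sin -1.3090) = -2.5082
y' = -1.5 − -1.1667·(cos -0.5590 − cos -1.3090) = -0.8129

(-2.5082, -0.8129, -0.5590)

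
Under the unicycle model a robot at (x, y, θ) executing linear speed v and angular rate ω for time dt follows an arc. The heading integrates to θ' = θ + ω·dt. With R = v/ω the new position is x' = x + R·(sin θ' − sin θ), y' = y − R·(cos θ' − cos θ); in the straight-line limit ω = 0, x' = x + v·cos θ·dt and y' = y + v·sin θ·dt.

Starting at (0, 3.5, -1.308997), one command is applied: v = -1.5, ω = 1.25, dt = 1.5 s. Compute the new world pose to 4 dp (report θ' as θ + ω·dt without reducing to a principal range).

θ' = -1.3090 + 1.25·1.5 = 0.5660
R = v/ω = -1.5/1.25 = -1.2000
x' = 0 + -1.2000·(sin 0.5660 − sin -1.3090) = -1.8026
y' = 3.5 − -1.2000·(cos 0.5660 − cos -1.3090) = 4.2023

(-1.8026, 4.2023, 0.5660)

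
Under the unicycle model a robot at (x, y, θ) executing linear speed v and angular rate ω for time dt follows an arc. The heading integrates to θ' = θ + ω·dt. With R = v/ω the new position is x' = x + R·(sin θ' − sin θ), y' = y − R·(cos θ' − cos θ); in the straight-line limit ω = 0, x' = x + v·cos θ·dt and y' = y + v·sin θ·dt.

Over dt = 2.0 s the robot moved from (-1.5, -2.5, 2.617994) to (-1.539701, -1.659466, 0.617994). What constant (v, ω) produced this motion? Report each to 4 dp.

Δθ = 0.617994 − 2.617994 = -2.000000
ω = Δθ/dt = -2.000000/2.0 = -1.0000
R = −Δy/(cos θ' − cos θ) = -0.5000
v = R·ω = -0.5000·-1.0000 = 0.5000

v = 0.5000, ω = -1.0000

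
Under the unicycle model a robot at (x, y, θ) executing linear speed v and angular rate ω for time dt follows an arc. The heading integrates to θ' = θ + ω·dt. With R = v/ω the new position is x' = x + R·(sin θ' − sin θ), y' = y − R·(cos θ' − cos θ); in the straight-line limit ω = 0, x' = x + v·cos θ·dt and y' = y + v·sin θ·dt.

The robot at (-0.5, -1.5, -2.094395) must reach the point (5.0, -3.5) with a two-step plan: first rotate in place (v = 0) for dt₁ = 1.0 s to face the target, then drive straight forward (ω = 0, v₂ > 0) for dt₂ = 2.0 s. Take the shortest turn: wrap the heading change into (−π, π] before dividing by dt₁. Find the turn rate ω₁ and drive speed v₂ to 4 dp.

heading to target = atan2(-3.5−-1.5, 5−-0.5) = -0.3488
Δθ = wrap(-0.3488 − -2.0944) = 1.7456; ω₁ = Δθ/dt₁ = 1.7456
distance = √((5−-0.5)² + (-3.5−-1.5)²) = 5.8523; v₂ = distance/dt₂ = 2.9262

ω₁ = 1.7456, v₂ = 2.9262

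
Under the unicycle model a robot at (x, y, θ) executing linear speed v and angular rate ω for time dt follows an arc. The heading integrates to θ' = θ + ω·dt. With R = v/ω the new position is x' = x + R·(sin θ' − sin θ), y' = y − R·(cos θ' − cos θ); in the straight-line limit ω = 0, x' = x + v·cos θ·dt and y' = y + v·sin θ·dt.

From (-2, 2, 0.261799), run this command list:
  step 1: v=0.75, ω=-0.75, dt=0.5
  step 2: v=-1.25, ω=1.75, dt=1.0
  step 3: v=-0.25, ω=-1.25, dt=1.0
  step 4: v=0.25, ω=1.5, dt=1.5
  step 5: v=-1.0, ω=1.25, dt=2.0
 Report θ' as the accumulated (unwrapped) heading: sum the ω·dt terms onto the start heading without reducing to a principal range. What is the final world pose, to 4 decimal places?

step 1: θ'=-0.1132 (R=-1.0000) → pose (-1.6282, 2.0277, -0.1132)
step 2: θ'=1.6368 (R=-0.7143) → pose (-2.4216, 1.2708, 1.6368)
step 3: θ'=0.3868 (R=0.2000) → pose (-2.5458, 1.0724, 0.3868)
step 4: θ'=2.6368 (R=0.1667) → pose (-2.5280, 1.3727, 2.6368)
step 5: θ'=5.1368 (R=-0.8000) → pose (-1.4121, 2.4023, 5.1368)

(-1.4121, 2.4023, 5.1368)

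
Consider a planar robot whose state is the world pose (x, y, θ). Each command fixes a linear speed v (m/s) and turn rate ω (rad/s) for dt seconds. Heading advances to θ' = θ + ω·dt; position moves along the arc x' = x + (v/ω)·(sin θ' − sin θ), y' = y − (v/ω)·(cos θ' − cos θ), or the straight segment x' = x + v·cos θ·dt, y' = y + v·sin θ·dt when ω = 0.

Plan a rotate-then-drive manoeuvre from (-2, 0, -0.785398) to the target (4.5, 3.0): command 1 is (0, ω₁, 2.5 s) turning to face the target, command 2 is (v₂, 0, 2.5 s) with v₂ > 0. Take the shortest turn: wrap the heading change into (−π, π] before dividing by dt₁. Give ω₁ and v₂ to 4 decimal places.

heading to target = atan2(3−0, 4.5−-2) = 0.4324
Δθ = wrap(0.4324 − -0.7854) = 1.2178; ω₁ = Δθ/dt₁ = 0.4871
distance = √((4.5−-2)² + (3−0)²) = 7.1589; v₂ = distance/dt₂ = 2.8636

ω₁ = 0.4871, v₂ = 2.8636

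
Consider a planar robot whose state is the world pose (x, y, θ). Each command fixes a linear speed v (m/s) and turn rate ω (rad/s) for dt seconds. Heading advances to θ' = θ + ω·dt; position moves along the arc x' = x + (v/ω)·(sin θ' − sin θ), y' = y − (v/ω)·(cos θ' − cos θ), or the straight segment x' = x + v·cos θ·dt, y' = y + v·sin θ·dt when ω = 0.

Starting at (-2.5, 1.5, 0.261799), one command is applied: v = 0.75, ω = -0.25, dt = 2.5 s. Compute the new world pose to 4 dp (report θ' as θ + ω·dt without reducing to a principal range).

(-0.6577, 1.4065, -0.3632)

θ' = 0.2618 + -0.25·2.5 = -0.3632
R = v/ω = 0.75/-0.25 = -3.0000
x' = -2.5 + -3.0000·(sin -0.3632 − sin 0.2618) = -0.6577
y' = 1.5 − -3.0000·(cos -0.3632 − cos 0.2618) = 1.4065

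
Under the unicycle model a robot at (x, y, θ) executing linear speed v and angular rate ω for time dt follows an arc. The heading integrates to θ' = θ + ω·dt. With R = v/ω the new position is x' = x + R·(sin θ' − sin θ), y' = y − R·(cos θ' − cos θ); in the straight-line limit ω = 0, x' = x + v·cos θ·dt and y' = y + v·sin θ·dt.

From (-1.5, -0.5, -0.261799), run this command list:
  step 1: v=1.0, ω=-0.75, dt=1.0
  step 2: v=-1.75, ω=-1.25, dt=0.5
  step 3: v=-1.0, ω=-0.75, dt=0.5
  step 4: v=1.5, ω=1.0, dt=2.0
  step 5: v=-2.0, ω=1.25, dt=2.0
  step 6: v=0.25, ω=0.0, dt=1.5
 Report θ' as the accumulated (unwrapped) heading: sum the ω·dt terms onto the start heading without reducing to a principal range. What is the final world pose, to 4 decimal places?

(-0.7506, -4.5473, 2.4882)

step 1: θ'=-1.0118 (R=-1.3333) → pose (-0.7147, -1.0808, -1.0118)
step 2: θ'=-1.6368 (R=1.4000) → pose (-0.9248, -0.2460, -1.6368)
step 3: θ'=-2.0118 (R=1.3333) → pose (-0.8001, 0.2352, -2.0118)
step 4: θ'=-0.0118 (R=1.5000) → pose (0.5387, -1.9050, -0.0118)
step 5: θ'=2.4882 (R=-1.6000) → pose (-0.4528, -4.7753, 2.4882)
step 6: θ'=2.4882 (straight) → pose (-0.7506, -4.5473, 2.4882)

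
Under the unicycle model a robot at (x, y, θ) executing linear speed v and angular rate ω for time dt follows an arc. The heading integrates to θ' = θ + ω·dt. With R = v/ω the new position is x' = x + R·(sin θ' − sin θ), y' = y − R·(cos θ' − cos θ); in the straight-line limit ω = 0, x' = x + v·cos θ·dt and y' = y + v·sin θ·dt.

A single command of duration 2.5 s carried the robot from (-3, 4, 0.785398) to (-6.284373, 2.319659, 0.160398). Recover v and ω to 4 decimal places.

Δθ = 0.160398 − 0.785398 = -0.625000
ω = Δθ/dt = -0.625000/2.5 = -0.2500
R = Δx/(sin θ' − sin θ) = 6.0000
v = R·ω = 6.0000·-0.2500 = -1.5000

v = -1.5000, ω = -0.2500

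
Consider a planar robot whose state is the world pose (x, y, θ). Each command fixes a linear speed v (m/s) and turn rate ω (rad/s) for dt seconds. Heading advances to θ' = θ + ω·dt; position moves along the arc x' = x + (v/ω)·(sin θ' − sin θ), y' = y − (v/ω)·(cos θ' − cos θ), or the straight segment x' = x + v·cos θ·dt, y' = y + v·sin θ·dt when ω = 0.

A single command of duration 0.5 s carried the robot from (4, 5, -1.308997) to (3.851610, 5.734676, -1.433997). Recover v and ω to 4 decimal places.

v = -1.5000, ω = -0.2500

Δθ = -1.433997 − -1.308997 = -0.125000
ω = Δθ/dt = -0.125000/0.5 = -0.2500
R = −Δy/(cos θ' − cos θ) = 6.0000
v = R·ω = 6.0000·-0.2500 = -1.5000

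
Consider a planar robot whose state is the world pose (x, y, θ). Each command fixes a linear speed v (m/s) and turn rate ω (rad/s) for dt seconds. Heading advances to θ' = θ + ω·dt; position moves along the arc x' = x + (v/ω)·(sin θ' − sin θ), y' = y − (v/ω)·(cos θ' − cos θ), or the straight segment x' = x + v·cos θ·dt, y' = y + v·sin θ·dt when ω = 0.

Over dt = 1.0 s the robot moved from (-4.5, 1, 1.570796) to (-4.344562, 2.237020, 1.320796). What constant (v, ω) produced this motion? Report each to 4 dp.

v = 1.2500, ω = -0.2500

Δθ = 1.320796 − 1.570796 = -0.250000
ω = Δθ/dt = -0.250000/1.0 = -0.2500
R = −Δy/(cos θ' − cos θ) = -5.0000
v = R·ω = -5.0000·-0.2500 = 1.2500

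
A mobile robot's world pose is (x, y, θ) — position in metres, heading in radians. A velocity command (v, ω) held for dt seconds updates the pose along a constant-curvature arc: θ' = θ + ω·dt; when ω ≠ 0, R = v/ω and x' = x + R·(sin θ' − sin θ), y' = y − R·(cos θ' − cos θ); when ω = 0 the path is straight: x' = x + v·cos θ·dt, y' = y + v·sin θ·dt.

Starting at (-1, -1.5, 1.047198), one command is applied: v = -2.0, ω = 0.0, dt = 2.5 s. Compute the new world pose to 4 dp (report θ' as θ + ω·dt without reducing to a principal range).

(-3.5000, -5.8301, 1.0472)

θ' = 1.0472 + 0.0·2.5 = 1.0472
ω = 0 → straight: x' = -1 + -2.0·cos(1.0472)·2.5 = -3.5000
y' = -1.5 + -2.0·sin(1.0472)·2.5 = -5.8301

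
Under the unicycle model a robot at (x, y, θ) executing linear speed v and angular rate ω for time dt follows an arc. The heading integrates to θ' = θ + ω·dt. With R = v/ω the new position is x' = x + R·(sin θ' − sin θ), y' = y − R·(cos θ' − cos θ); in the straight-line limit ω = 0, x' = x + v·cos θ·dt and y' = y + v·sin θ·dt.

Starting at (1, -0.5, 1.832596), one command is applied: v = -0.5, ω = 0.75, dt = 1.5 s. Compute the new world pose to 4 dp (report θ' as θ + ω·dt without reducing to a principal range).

(1.5220, -0.9829, 2.9576)

θ' = 1.8326 + 0.75·1.5 = 2.9576
R = v/ω = -0.5/0.75 = -0.6667
x' = 1 + -0.6667·(sin 2.9576 − sin 1.8326) = 1.5220
y' = -0.5 − -0.6667·(cos 2.9576 − cos 1.8326) = -0.9829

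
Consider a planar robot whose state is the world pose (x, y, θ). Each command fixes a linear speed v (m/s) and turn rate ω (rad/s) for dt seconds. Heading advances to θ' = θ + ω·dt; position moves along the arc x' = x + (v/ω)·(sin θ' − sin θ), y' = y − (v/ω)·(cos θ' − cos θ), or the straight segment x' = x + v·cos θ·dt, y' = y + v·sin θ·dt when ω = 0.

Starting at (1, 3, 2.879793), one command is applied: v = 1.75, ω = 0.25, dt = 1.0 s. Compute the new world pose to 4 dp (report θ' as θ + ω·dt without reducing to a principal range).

θ' = 2.8798 + 0.25·1.0 = 3.1298
R = v/ω = 1.75/0.25 = 7.0000
x' = 1 + 7.0000·(sin 3.1298 − sin 2.8798) = -0.7291
y' = 3 − 7.0000·(cos 3.1298 − cos 2.8798) = 3.2380

(-0.7291, 3.2380, 3.1298)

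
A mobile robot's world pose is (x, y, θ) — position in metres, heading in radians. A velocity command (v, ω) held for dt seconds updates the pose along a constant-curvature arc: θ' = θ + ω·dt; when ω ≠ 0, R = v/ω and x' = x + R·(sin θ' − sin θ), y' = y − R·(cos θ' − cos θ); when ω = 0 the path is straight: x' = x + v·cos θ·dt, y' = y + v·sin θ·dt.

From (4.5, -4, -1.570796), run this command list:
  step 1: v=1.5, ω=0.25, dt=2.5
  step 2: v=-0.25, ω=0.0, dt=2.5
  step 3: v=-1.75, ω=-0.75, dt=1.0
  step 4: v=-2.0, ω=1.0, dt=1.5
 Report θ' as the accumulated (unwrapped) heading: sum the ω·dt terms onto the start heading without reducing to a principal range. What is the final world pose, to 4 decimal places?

step 1: θ'=-0.9458 (R=6.0000) → pose (5.6342, -7.5106, -0.9458)
step 2: θ'=-0.9458 (straight) → pose (5.2685, -7.0037, -0.9458)
step 3: θ'=-1.6958 (R=2.3333) → pose (4.8457, -5.3476, -1.6958)
step 4: θ'=-0.1958 (R=-2.0000) → pose (3.2504, -3.1365, -0.1958)

(3.2504, -3.1365, -0.1958)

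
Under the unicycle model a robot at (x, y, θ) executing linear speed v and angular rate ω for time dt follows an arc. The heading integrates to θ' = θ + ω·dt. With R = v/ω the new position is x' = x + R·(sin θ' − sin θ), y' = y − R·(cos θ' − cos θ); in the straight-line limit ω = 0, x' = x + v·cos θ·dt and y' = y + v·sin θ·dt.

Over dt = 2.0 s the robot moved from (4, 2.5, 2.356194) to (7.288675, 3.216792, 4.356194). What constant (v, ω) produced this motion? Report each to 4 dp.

Δθ = 4.356194 − 2.356194 = 2.000000
ω = Δθ/dt = 2.000000/2.0 = 1.0000
R = Δx/(sin θ' − sin θ) = -2.0000
v = R·ω = -2.0000·1.0000 = -2.0000

v = -2.0000, ω = 1.0000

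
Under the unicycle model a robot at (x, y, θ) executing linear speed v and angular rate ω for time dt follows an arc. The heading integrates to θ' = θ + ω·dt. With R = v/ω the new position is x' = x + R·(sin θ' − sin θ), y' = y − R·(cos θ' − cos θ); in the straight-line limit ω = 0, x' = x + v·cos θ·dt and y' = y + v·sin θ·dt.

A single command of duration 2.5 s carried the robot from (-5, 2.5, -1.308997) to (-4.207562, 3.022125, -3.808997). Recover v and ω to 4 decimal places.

v = -0.5000, ω = -1.0000

Δθ = -3.808997 − -1.308997 = -2.500000
ω = Δθ/dt = -2.500000/2.5 = -1.0000
R = Δx/(sin θ' − sin θ) = 0.5000
v = R·ω = 0.5000·-1.0000 = -0.5000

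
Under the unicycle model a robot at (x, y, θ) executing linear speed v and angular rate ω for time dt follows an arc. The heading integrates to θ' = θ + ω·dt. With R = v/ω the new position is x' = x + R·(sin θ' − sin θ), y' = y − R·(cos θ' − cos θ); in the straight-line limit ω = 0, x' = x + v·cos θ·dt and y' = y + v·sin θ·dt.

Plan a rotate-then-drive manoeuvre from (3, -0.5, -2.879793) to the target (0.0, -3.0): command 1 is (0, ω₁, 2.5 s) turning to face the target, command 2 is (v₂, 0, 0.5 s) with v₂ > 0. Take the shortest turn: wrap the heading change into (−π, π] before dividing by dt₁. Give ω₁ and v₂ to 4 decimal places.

ω₁ = 0.1732, v₂ = 7.8102

heading to target = atan2(-3−-0.5, 0−3) = -2.4469
Δθ = wrap(-2.4469 − -2.8798) = 0.4329; ω₁ = Δθ/dt₁ = 0.1732
distance = √((0−3)² + (-3−-0.5)²) = 3.9051; v₂ = distance/dt₂ = 7.8102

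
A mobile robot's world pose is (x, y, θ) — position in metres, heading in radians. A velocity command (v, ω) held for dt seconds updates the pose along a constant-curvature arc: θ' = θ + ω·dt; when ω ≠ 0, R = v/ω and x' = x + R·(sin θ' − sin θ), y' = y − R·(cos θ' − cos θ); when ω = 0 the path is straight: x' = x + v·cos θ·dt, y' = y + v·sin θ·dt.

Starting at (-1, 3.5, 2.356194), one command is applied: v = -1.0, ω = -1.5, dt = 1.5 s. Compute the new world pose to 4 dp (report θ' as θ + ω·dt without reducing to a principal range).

θ' = 2.3562 + -1.5·1.5 = 0.1062
R = v/ω = -1.0/-1.5 = 0.6667
x' = -1 + 0.6667·(sin 0.1062 − sin 2.3562) = -1.4007
y' = 3.5 − 0.6667·(cos 0.1062 − cos 2.3562) = 2.3657

(-1.4007, 2.3657, 0.1062)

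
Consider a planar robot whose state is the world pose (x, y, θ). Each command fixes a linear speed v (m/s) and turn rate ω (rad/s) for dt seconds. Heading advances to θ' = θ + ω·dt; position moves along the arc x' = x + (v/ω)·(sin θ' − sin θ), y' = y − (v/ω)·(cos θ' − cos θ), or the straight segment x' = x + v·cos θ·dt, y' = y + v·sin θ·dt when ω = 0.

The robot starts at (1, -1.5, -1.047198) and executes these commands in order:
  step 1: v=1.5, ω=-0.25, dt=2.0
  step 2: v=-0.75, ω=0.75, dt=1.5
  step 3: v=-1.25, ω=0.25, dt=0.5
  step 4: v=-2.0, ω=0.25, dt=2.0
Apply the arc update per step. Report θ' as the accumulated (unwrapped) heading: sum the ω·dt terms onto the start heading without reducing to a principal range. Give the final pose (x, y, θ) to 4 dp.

(-3.3265, -3.0632, 0.2028)

step 1: θ'=-1.5472 (R=-6.0000) → pose (1.8022, -4.3584, -1.5472)
step 2: θ'=-0.4222 (R=-1.0000) → pose (1.2122, -3.4698, -0.4222)
step 3: θ'=-0.2972 (R=-5.0000) → pose (0.6276, -3.2500, -0.2972)
step 4: θ'=0.2028 (R=-8.0000) → pose (-3.3265, -3.0632, 0.2028)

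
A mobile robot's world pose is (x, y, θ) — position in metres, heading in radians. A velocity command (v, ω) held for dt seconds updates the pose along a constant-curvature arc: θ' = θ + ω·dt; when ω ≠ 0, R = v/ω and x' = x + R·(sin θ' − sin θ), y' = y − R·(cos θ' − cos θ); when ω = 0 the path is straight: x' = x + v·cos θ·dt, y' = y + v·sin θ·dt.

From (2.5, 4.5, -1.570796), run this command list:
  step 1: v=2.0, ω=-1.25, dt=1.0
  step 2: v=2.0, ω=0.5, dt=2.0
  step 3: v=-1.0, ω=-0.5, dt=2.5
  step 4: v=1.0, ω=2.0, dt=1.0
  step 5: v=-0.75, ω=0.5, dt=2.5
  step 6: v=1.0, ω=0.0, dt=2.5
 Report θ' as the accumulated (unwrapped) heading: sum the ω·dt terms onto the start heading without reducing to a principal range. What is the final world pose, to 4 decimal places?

(1.0593, 2.1395, 0.1792)

step 1: θ'=-2.8208 (R=-1.6000) → pose (1.4045, 2.9816, -2.8208)
step 2: θ'=-1.8208 (R=4.0000) → pose (-1.2098, 0.1753, -1.8208)
step 3: θ'=-3.0708 (R=2.0000) → pose (0.5865, 1.6755, -3.0708)
step 4: θ'=-1.0708 (R=0.5000) → pose (0.1831, 0.9370, -1.0708)
step 5: θ'=0.1792 (R=-1.5000) → pose (-1.4007, 1.6939, 0.1792)
step 6: θ'=0.1792 (straight) → pose (1.0593, 2.1395, 0.1792)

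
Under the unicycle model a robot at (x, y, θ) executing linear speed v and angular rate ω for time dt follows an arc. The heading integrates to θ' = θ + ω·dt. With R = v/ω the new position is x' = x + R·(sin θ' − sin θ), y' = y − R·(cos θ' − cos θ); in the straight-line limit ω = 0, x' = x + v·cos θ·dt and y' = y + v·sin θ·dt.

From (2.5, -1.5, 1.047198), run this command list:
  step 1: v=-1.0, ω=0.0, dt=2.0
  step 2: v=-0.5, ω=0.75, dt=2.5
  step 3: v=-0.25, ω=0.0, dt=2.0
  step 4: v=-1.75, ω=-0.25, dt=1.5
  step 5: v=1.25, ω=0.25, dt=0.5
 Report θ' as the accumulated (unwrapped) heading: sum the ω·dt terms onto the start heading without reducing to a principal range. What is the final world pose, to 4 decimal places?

step 1: θ'=1.0472 (straight) → pose (1.5000, -3.2321, 1.0472)
step 2: θ'=2.9222 (R=-0.6667) → pose (1.9323, -4.2161, 2.9222)
step 3: θ'=2.9222 (straight) → pose (2.4203, -4.3249, 2.9222)
step 4: θ'=2.5472 (R=7.0000) → pose (4.8169, -5.3577, 2.5472)
step 5: θ'=2.6722 (R=5.0000) → pose (4.2785, -5.0409, 2.6722)

(4.2785, -5.0409, 2.6722)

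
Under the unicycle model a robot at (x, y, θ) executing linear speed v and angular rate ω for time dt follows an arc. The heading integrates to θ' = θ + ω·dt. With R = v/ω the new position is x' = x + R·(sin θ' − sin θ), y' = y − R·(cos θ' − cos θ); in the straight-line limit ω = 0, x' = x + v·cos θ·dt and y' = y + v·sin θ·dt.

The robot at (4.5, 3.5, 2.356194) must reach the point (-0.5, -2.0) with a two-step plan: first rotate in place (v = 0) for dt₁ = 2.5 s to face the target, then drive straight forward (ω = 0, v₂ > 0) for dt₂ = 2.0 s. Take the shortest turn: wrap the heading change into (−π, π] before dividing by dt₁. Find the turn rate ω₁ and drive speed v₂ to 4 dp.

heading to target = atan2(-2−3.5, -0.5−4.5) = -2.3086
Δθ = wrap(-2.3086 − 2.3562) = 1.6184; ω₁ = Δθ/dt₁ = 0.6474
distance = √((-0.5−4.5)² + (-2−3.5)²) = 7.4330; v₂ = distance/dt₂ = 3.7165

ω₁ = 0.6474, v₂ = 3.7165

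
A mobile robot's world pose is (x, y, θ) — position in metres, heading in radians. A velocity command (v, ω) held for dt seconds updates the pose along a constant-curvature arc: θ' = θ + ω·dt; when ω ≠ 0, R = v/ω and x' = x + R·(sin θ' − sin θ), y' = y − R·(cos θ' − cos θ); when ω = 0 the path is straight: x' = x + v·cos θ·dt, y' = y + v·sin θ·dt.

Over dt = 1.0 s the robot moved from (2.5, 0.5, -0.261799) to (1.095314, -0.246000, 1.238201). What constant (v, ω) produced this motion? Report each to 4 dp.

v = -1.7500, ω = 1.5000

Δθ = 1.238201 − -0.261799 = 1.500000
ω = Δθ/dt = 1.500000/1.0 = 1.5000
R = Δx/(sin θ' − sin θ) = -1.1667
v = R·ω = -1.1667·1.5000 = -1.7500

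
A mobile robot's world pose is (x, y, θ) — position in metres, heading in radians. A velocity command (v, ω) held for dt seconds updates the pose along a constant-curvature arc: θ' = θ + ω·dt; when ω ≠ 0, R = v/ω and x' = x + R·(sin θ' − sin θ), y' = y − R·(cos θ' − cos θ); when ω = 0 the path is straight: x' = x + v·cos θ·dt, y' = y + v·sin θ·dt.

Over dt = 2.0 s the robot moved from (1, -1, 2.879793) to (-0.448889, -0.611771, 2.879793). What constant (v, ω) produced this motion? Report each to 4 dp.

Δθ = 2.879793 − 2.879793 = 0.000000
ω = Δθ/dt = 0.000000/2.0 = 0.0000
ω = 0 → v = (Δx·cos θ + Δy·sin θ)/dt = 0.7500

v = 0.7500, ω = 0.0000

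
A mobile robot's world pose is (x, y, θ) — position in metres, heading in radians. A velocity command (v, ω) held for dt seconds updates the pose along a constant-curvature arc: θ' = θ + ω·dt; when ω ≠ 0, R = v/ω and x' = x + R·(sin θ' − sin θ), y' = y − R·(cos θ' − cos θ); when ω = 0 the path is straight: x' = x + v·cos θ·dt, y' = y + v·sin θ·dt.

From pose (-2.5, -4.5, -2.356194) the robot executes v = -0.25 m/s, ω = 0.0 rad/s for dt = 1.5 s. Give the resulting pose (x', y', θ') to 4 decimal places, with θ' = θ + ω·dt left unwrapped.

(-2.2348, -4.2348, -2.3562)

θ' = -2.3562 + 0.0·1.5 = -2.3562
ω = 0 → straight: x' = -2.5 + -0.25·cos(-2.3562)·1.5 = -2.2348
y' = -4.5 + -0.25·sin(-2.3562)·1.5 = -4.2348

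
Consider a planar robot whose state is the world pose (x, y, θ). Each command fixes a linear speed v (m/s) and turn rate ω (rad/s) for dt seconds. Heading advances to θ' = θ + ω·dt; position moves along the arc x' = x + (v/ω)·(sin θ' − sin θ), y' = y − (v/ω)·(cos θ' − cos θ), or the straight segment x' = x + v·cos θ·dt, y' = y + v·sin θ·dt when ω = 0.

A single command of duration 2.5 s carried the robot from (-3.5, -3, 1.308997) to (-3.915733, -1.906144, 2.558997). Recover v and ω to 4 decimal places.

Δθ = 2.558997 − 1.308997 = 1.250000
ω = Δθ/dt = 1.250000/2.5 = 0.5000
R = −Δy/(cos θ' − cos θ) = 1.0000
v = R·ω = 1.0000·0.5000 = 0.5000

v = 0.5000, ω = 0.5000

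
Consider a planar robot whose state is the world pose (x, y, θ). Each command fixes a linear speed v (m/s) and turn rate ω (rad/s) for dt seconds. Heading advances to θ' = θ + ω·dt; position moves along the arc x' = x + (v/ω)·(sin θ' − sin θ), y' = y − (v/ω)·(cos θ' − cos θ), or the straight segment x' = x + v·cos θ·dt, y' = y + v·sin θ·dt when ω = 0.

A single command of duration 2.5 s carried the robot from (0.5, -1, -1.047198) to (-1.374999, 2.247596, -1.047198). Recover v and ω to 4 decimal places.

v = -1.5000, ω = 0.0000

Δθ = -1.047198 − -1.047198 = 0.000000
ω = Δθ/dt = 0.000000/2.5 = 0.0000
ω = 0 → v = (Δx·cos θ + Δy·sin θ)/dt = -1.5000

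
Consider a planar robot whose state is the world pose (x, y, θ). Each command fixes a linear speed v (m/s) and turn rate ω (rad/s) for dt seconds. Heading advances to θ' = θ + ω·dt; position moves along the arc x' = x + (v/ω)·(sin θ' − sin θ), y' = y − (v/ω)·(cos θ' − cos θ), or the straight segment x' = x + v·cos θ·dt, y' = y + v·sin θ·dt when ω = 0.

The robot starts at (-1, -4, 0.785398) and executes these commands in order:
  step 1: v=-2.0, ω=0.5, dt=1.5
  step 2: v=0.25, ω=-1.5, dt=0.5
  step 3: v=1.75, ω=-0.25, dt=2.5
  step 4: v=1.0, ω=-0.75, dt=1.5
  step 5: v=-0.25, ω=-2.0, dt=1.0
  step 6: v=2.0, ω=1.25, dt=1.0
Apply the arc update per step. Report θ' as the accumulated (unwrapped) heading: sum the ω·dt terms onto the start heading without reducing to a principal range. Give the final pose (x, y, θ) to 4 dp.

step 1: θ'=1.5354 (R=-4.0000) → pose (-2.1691, -6.6869, 1.5354)
step 2: θ'=0.7854 (R=-0.1667) → pose (-2.1204, -6.5749, 0.7854)
step 3: θ'=0.1604 (R=-7.0000) → pose (1.7114, -4.6145, 0.1604)
step 4: θ'=-0.9646 (R=-1.3333) → pose (3.0201, -5.1711, -0.9646)
step 5: θ'=-2.9646 (R=0.1250) → pose (3.1008, -4.9768, -2.9646)
step 6: θ'=-1.7146 (R=1.6000) → pose (1.7991, -6.3225, -1.7146)

(1.7991, -6.3225, -1.7146)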